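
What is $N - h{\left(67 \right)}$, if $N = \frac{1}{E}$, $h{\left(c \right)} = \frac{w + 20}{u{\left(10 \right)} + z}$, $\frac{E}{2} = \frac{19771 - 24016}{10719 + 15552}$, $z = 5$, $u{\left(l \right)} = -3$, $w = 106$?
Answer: $- \frac{187047}{2830} \approx -66.094$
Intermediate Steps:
$E = - \frac{2830}{8757}$ ($E = 2 \frac{19771 - 24016}{10719 + 15552} = 2 \left(- \frac{4245}{26271}\right) = 2 \left(\left(-4245\right) \frac{1}{26271}\right) = 2 \left(- \frac{1415}{8757}\right) = - \frac{2830}{8757} \approx -0.32317$)
$h{\left(c \right)} = 63$ ($h{\left(c \right)} = \frac{106 + 20}{-3 + 5} = \frac{126}{2} = 126 \cdot \frac{1}{2} = 63$)
$N = - \frac{8757}{2830}$ ($N = \frac{1}{- \frac{2830}{8757}} = - \frac{8757}{2830} \approx -3.0943$)
$N - h{\left(67 \right)} = - \frac{8757}{2830} - 63 = - \frac{187047}{2830}$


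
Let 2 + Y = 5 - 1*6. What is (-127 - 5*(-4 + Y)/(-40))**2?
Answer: 1046529/64 ≈ 16352.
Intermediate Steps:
Y = -3 (Y = -2 + (5 - 1*6) = -2 + (5 - 6) = -2 - 1 = -3)
(-127 - 5*(-4 + Y)/(-40))**2 = (-127 - 5*(-4 - 3)/(-40))**2 = (-127 - 5*(-7)*(-1/40))**2 = (-127 + 35*(-1/40))**2 = (-127 - 7/8)**2 = (-1023/8)**2 = 1046529/64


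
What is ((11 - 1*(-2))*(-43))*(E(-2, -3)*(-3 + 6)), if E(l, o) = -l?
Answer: -3354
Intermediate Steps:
((11 - 1*(-2))*(-43))*(E(-2, -3)*(-3 + 6)) = ((11 - 1*(-2))*(-43))*((-1*(-2))*(-3 + 6)) = ((11 + 2)*(-43))*(2*3) = (13*(-43))*6 = -559*6 = -3354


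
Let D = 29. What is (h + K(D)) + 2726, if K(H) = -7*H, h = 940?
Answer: 3463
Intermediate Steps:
(h + K(D)) + 2726 = (940 - 7*29) + 2726 = (940 - 203) + 2726 = 737 + 2726 = 3463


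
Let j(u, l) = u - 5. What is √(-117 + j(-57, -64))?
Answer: I*√179 ≈ 13.379*I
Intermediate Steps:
j(u, l) = -5 + u
√(-117 + j(-57, -64)) = √(-117 + (-5 - 57)) = √(-117 - 62) = √(-179) = I*√179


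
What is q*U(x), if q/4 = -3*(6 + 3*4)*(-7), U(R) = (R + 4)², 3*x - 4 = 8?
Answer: 96768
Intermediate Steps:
x = 4 (x = 4/3 + (⅓)*8 = 4/3 + 8/3 = 4)
U(R) = (4 + R)²
q = 1512 (q = 4*(-3*(6 + 3*4)*(-7)) = 4*(-3*(6 + 12)*(-7)) = 4*(-3*18*(-7)) = 4*(-54*(-7)) = 4*378 = 1512)
q*U(x) = 1512*(4 + 4)² = 1512*8² = 1512*64 = 96768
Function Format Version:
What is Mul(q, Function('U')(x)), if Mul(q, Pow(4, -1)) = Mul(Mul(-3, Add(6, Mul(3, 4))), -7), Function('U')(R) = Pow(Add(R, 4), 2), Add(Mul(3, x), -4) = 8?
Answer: 96768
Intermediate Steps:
x = 4 (x = Add(Rational(4, 3), Mul(Rational(1, 3), 8)) = Add(Rational(4, 3), Rational(8, 3)) = 4)
Function('U')(R) = Pow(Add(4, R), 2)
q = 1512 (q = Mul(4, Mul(Mul(-3, Add(6, Mul(3, 4))), -7)) = Mul(4, Mul(Mul(-3, Add(6, 12)), -7)) = Mul(4, Mul(Mul(-3, 18), -7)) = Mul(4, Mul(-54, -7)) = Mul(4, 378) = 1512)
Mul(q, Function('U')(x)) = Mul(1512, Pow(Add(4, 4), 2)) = Mul(1512, Pow(8, 2)) = Mul(1512, 64) = 96768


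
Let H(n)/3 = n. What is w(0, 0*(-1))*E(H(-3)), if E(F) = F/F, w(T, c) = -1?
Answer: -1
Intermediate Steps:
H(n) = 3*n
E(F) = 1
w(0, 0*(-1))*E(H(-3)) = -1*1 = -1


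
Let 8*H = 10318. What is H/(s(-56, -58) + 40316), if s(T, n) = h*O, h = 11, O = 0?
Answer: 5159/161264 ≈ 0.031991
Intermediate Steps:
H = 5159/4 (H = (⅛)*10318 = 5159/4 ≈ 1289.8)
s(T, n) = 0 (s(T, n) = 11*0 = 0)
H/(s(-56, -58) + 40316) = 5159/(4*(0 + 40316)) = (5159/4)/40316 = (5159/4)*(1/40316) = 5159/161264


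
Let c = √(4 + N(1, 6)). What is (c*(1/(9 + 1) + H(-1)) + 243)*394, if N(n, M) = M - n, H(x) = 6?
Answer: 514761/5 ≈ 1.0295e+5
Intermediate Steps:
c = 3 (c = √(4 + (6 - 1*1)) = √(4 + (6 - 1)) = √(4 + 5) = √9 = 3)
(c*(1/(9 + 1) + H(-1)) + 243)*394 = (3*(1/(9 + 1) + 6) + 243)*394 = (3*(1/10 + 6) + 243)*394 = (3*(⅒ + 6) + 243)*394 = (3*(61/10) + 243)*394 = (183/10 + 243)*394 = (2613/10)*394 = 514761/5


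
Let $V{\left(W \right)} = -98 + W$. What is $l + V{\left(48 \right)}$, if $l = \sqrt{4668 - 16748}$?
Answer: $-50 + 4 i \sqrt{755} \approx -50.0 + 109.91 i$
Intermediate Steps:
$l = 4 i \sqrt{755}$ ($l = \sqrt{-12080} = 4 i \sqrt{755} \approx 109.91 i$)
$l + V{\left(48 \right)} = 4 i \sqrt{755} + \left(-98 + 48\right) = 4 i \sqrt{755} - 50 = -50 + 4 i \sqrt{755}$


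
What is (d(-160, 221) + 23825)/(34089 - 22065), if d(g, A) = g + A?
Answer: 1327/668 ≈ 1.9865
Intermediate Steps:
d(g, A) = A + g
(d(-160, 221) + 23825)/(34089 - 22065) = ((221 - 160) + 23825)/(34089 - 22065) = (61 + 23825)/12024 = 23886*(1/12024) = 1327/668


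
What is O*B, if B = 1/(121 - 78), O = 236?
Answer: 236/43 ≈ 5.4884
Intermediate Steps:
B = 1/43 ≈ 0.023256
O*B = 236*(1/43) = 236/43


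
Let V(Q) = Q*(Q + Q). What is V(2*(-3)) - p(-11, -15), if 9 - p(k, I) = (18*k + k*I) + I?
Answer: 15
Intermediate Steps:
V(Q) = 2*Q² (V(Q) = Q*(2*Q) = 2*Q²)
p(k, I) = 9 - I - 18*k - I*k (p(k, I) = 9 - ((18*k + k*I) + I) = 9 - ((18*k + I*k) + I) = 9 - (I + 18*k + I*k) = 9 + (-I - 18*k - I*k) = 9 - I - 18*k - I*k)
V(2*(-3)) - p(-11, -15) = 2*(2*(-3))² - (9 - 1*(-15) - 18*(-11) - 1*(-15)*(-11)) = 2*(-6)² - (9 + 15 + 198 - 165) = 2*36 - 1*57 = 72 - 57 = 15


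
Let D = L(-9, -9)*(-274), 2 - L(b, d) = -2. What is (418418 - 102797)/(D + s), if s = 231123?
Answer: 315621/230027 ≈ 1.3721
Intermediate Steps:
L(b, d) = 4 (L(b, d) = 2 - 1*(-2) = 2 + 2 = 4)
D = -1096 (D = 4*(-274) = -1096)
(418418 - 102797)/(D + s) = (418418 - 102797)/(-1096 + 231123) = 315621/230027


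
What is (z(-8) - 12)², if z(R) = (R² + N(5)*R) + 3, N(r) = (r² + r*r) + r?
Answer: 148225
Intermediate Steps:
N(r) = r + 2*r² (N(r) = (r² + r²) + r = 2*r² + r = r + 2*r²)
z(R) = 3 + R² + 55*R (z(R) = (R² + (5*(1 + 2*5))*R) + 3 = (R² + (5*(1 + 10))*R) + 3 = (R² + (5*11)*R) + 3 = (R² + 55*R) + 3 = 3 + R² + 55*R)
(z(-8) - 12)² = ((3 + (-8)² + 55*(-8)) - 12)² = ((3 + 64 - 440) - 12)² = (-373 - 12)² = (-385)² = 148225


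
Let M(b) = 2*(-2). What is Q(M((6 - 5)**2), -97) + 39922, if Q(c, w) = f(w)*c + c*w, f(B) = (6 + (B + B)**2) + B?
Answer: -109870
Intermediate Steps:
M(b) = -4
f(B) = 6 + B + 4*B**2 (f(B) = (6 + (2*B)**2) + B = (6 + 4*B**2) + B = 6 + B + 4*B**2)
Q(c, w) = c*w + c*(6 + w + 4*w**2) (Q(c, w) = (6 + w + 4*w**2)*c + c*w = c*(6 + w + 4*w**2) + c*w = c*w + c*(6 + w + 4*w**2))
Q(M((6 - 5)**2), -97) + 39922 = 2*(-4)*(3 - 97 + 2*(-97)**2) + 39922 = 2*(-4)*(3 - 97 + 2*9409) + 39922 = 2*(-4)*(3 - 97 + 18818) + 39922 = 2*(-4)*18724 + 39922 = -149792 + 39922 = -109870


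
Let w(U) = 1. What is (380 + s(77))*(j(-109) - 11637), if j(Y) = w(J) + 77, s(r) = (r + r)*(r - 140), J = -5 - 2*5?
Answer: 107752998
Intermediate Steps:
J = -15 (J = -5 - 10 = -15)
s(r) = 2*r*(-140 + r) (s(r) = (2*r)*(-140 + r) = 2*r*(-140 + r))
j(Y) = 78 (j(Y) = 1 + 77 = 78)
(380 + s(77))*(j(-109) - 11637) = (380 + 2*77*(-140 + 77))*(78 - 11637) = (380 + 2*77*(-63))*(-11559) = (380 - 9702)*(-11559) = -9322*(-11559) = 107752998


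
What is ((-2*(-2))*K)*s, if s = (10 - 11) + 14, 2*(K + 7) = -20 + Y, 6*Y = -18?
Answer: -962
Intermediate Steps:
Y = -3 (Y = (⅙)*(-18) = -3)
K = -37/2 (K = -7 + (-20 - 3)/2 = -7 + (½)*(-23) = -7 - 23/2 = -37/2 ≈ -18.500)
s = 13 (s = -1 + 14 = 13)
((-2*(-2))*K)*s = (-2*(-2)*(-37/2))*13 = (4*(-37/2))*13 = -74*13 = -962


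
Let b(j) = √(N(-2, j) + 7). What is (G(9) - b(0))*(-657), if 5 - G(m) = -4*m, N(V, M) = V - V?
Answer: -26937 + 657*√7 ≈ -25199.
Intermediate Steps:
N(V, M) = 0
b(j) = √7 (b(j) = √(0 + 7) = √7)
G(m) = 5 + 4*m (G(m) = 5 - (-4)*m = 5 + 4*m)
(G(9) - b(0))*(-657) = ((5 + 4*9) - √7)*(-657) = ((5 + 36) - √7)*(-657) = (41 - √7)*(-657) = -26937 + 657*√7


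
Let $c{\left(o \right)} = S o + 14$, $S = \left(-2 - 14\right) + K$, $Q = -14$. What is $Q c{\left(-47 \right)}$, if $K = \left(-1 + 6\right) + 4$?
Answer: $-4802$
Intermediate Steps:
$K = 9$ ($K = 5 + 4 = 9$)
$S = -7$ ($S = \left(-2 - 14\right) + 9 = -16 + 9 = -7$)
$c{\left(o \right)} = 14 - 7 o$ ($c{\left(o \right)} = - 7 o + 14 = 14 - 7 o$)
$Q c{\left(-47 \right)} = - 14 \left(14 - -329\right) = - 14 \left(14 + 329\right) = \left(-14\right) 343 = -4802$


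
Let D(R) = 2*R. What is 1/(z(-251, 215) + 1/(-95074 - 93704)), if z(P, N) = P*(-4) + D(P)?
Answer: 188778/94766555 ≈ 0.0019920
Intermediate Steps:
z(P, N) = -2*P (z(P, N) = P*(-4) + 2*P = -4*P + 2*P = -2*P)
1/(z(-251, 215) + 1/(-95074 - 93704)) = 1/(-2*(-251) + 1/(-95074 - 93704)) = 1/(502 + 1/(-188778)) = 1/(502 - 1/188778) = 1/(94766555/188778) = 188778/94766555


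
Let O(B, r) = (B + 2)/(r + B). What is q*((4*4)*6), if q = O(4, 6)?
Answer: 288/5 ≈ 57.600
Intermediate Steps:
O(B, r) = (2 + B)/(B + r)
q = ⅗ (q = (2 + 4)/(4 + 6) = 6/10 = (⅒)*6 = ⅗ ≈ 0.60000)
q*((4*4)*6) = 3*((4*4)*6)/5 = 3*(16*6)/5 = (⅗)*96 = 288/5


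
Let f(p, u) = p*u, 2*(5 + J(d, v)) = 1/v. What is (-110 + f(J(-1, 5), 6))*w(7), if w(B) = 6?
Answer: -4182/5 ≈ -836.40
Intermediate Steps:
J(d, v) = -5 + 1/(2*v)
(-110 + f(J(-1, 5), 6))*w(7) = (-110 + (-5 + (1/2)/5)*6)*6 = (-110 + (-5 + (1/2)*(1/5))*6)*6 = (-110 + (-5 + 1/10)*6)*6 = (-110 - 49/10*6)*6 = (-110 - 147/5)*6 = -697/5*6 = -4182/5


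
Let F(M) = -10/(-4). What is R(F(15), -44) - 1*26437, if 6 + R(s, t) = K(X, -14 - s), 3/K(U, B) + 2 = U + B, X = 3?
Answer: -819739/31 ≈ -26443.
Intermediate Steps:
F(M) = 5/2 (F(M) = -10*(-¼) = 5/2)
K(U, B) = 3/(-2 + B + U) (K(U, B) = 3/(-2 + (U + B)) = 3/(-2 + (B + U)) = 3/(-2 + B + U))
R(s, t) = -6 + 3/(-13 - s) (R(s, t) = -6 + 3/(-2 + (-14 - s) + 3) = -6 + 3/(-13 - s))
R(F(15), -44) - 1*26437 = 3*(-27 - 2*5/2)/(13 + 5/2) - 1*26437 = 3*(-27 - 5)/(31/2) - 26437 = 3*(2/31)*(-32) - 26437 = -192/31 - 26437 = -819739/31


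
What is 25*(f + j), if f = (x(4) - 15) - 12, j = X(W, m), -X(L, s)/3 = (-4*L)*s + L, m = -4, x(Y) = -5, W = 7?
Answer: -9725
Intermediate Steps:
X(L, s) = -3*L + 12*L*s (X(L, s) = -3*((-4*L)*s + L) = -3*(-4*L*s + L) = -3*(L - 4*L*s) = -3*L + 12*L*s)
j = -357 (j = 3*7*(-1 + 4*(-4)) = 3*7*(-1 - 16) = 3*7*(-17) = -357)
f = -32 (f = (-5 - 15) - 12 = -20 - 12 = -32)
25*(f + j) = 25*(-32 - 357) = 25*(-389) = -9725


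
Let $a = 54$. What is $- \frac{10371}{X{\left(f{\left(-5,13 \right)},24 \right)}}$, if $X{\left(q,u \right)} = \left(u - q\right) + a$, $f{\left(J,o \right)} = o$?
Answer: $- \frac{10371}{65} \approx -159.55$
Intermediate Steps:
$X{\left(q,u \right)} = 54 + u - q$ ($X{\left(q,u \right)} = \left(u - q\right) + 54 = 54 + u - q$)
$- \frac{10371}{X{\left(f{\left(-5,13 \right)},24 \right)}} = - \frac{10371}{54 + 24 - 13} = - \frac{10371}{65}$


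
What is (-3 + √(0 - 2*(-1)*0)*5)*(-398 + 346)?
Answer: 156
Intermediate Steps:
(-3 + √(0 - 2*(-1)*0)*5)*(-398 + 346) = (-3 + √(0 + 2*0)*5)*(-52) = (-3 + √(0 + 0)*5)*(-52) = (-3 + √0*5)*(-52) = (-3 + 0*5)*(-52) = (-3 + 0)*(-52) = -3*(-52) = 156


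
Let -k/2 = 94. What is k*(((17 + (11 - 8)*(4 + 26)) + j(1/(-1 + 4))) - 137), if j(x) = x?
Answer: 16732/3 ≈ 5577.3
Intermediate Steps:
k = -188 (k = -2*94 = -188)
k*(((17 + (11 - 8)*(4 + 26)) + j(1/(-1 + 4))) - 137) = -188*(((17 + (11 - 8)*(4 + 26)) + 1/(-1 + 4)) - 137) = -188*(((17 + 3*30) + 1/3) - 137) = -188*(((17 + 90) + ⅓) - 137) = -188*((107 + ⅓) - 137) = -188*(322/3 - 137) = -188*(-89/3) = 16732/3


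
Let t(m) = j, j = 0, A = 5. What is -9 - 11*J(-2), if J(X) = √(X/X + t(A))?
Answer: -20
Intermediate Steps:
t(m) = 0
J(X) = 1 (J(X) = √(X/X + 0) = √(1 + 0) = √1 = 1)
-9 - 11*J(-2) = -9 - 11*1 = -9 - 11 = -20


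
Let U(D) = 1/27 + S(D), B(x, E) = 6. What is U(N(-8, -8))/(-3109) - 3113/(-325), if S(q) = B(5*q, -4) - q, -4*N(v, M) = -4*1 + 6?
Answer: 522514393/54562950 ≈ 9.5764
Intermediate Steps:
N(v, M) = -½ (N(v, M) = -(-4*1 + 6)/4 = -(-4 + 6)/4 = -¼*2 = -½)
S(q) = 6 - q
U(D) = 163/27 - D (U(D) = 1/27 + (6 - D) = 163/27 - D)
U(N(-8, -8))/(-3109) - 3113/(-325) = (163/27 - 1*(-½))/(-3109) - 3113/(-325) = (163/27 + ½)*(-1/3109) - 3113*(-1/325) = (353/54)*(-1/3109) + 3113/325 = -353/167886 + 3113/325 = 522514393/54562950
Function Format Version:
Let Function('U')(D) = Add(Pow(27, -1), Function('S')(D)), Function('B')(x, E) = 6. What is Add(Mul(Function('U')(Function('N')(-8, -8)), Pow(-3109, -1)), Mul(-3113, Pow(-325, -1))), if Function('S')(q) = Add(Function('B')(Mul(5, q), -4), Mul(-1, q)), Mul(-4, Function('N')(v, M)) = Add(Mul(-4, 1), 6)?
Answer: Rational(522514393, 54562950) ≈ 9.5764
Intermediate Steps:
Function('N')(v, M) = Rational(-1, 2) (Function('N')(v, M) = Mul(Rational(-1, 4), Add(Mul(-4, 1), 6)) = Mul(Rational(-1, 4), Add(-4, 6)) = Mul(Rational(-1, 4), 2) = Rational(-1, 2))
Function('S')(q) = Add(6, Mul(-1, q))
Function('U')(D) = Add(Rational(163, 27), Mul(-1, D)) (Function('U')(D) = Add(Pow(27, -1), Add(6, Mul(-1, D))) = Add(Rational(1, 27), Add(6, Mul(-1, D))) = Add(Rational(163, 27), Mul(-1, D)))
Add(Mul(Function('U')(Function('N')(-8, -8)), Pow(-3109, -1)), Mul(-3113, Pow(-325, -1))) = Add(Mul(Add(Rational(163, 27), Mul(-1, Rational(-1, 2))), Pow(-3109, -1)), Mul(-3113, Pow(-325, -1))) = Add(Mul(Add(Rational(163, 27), Rational(1, 2)), Rational(-1, 3109)), Mul(-3113, Rational(-1, 325))) = Add(Mul(Rational(353, 54), Rational(-1, 3109)), Rational(3113, 325)) = Add(Rational(-353, 167886), Rational(3113, 325)) = Rational(522514393, 54562950)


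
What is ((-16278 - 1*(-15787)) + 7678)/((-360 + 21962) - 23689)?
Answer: -7187/2087 ≈ -3.4437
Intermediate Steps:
((-16278 - 1*(-15787)) + 7678)/((-360 + 21962) - 23689) = ((-16278 + 15787) + 7678)/(21602 - 23689) = (-491 + 7678)/(-2087) = 7187*(-1/2087) = -7187/2087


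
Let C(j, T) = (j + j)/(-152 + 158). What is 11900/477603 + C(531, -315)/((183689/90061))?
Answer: 1087936909813/12532916781 ≈ 86.806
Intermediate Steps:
C(j, T) = j/3 (C(j, T) = (2*j)/6 = (2*j)*(1/6) = j/3)
11900/477603 + C(531, -315)/((183689/90061)) = 11900/477603 + ((1/3)*531)/((183689/90061)) = 11900*(1/477603) + 177/((183689*(1/90061))) = 1700/68229 + 177/(183689/90061) = 1700/68229 + 177*(90061/183689) = 1700/68229 + 15940797/183689 = 1087936909813/12532916781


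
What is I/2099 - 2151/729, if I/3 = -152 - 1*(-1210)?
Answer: -244567/170019 ≈ -1.4385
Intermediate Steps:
I = 3174 (I = 3*(-152 - 1*(-1210)) = 3*(-152 + 1210) = 3*1058 = 3174)
I/2099 - 2151/729 = 3174/2099 - 2151/729 = 3174*(1/2099) - 2151*1/729 = 3174/2099 - 239/81 = -244567/170019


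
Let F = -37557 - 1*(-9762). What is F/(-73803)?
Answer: 9265/24601 ≈ 0.37661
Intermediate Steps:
F = -27795 (F = -37557 + 9762 = -27795)
F/(-73803) = -27795/(-73803) = -27795*(-1/73803) = 9265/24601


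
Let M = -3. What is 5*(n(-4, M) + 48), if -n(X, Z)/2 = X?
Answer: 280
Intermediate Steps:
n(X, Z) = -2*X
5*(n(-4, M) + 48) = 5*(-2*(-4) + 48) = 5*(8 + 48) = 5*56 = 280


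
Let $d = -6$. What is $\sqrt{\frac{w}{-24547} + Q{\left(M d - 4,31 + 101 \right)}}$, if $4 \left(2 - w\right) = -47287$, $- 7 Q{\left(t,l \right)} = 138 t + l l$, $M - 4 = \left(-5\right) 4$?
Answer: $\frac{5 i \sqrt{20329113905205}}{343658} \approx 65.6 i$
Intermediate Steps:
$M = -16$ ($M = 4 - 20 = -16$)
$Q{\left(t,l \right)} = - \frac{138 t}{7} - \frac{l^{2}}{7}$ ($Q{\left(t,l \right)} = - \frac{138 t + l l}{7} = - \frac{138 t + l^{2}}{7} = - \frac{l^{2} + 138 t}{7} = - \frac{138 t}{7} - \frac{l^{2}}{7}$)
$w = \frac{47295}{4}$ ($w = 2 - - \frac{47287}{4} = 2 + \frac{47287}{4} = \frac{47295}{4} \approx 11824.0$)
$\sqrt{\frac{w}{-24547} + Q{\left(M d - 4,31 + 101 \right)}} = \sqrt{\frac{47295}{4 \left(-24547\right)} - \left(\frac{\left(31 + 101\right)^{2}}{7} + \frac{138 \left(\left(-16\right) \left(-6\right) - 4\right)}{7}\right)} = \sqrt{\frac{47295}{4} \left(- \frac{1}{24547}\right) - \left(\frac{17424}{7} + \frac{138 \left(96 - 4\right)}{7}\right)} = \sqrt{- \frac{47295}{98188} - \frac{30120}{7}} = \sqrt{- \frac{2957753625}{687316}} = \frac{5 i \sqrt{20329113905205}}{343658}$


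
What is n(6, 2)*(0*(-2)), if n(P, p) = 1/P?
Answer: 0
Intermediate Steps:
n(6, 2)*(0*(-2)) = (0*(-2))/6 = (⅙)*0 = 0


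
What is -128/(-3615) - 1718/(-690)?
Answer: 209963/83145 ≈ 2.5253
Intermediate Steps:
-128/(-3615) - 1718/(-690) = -128*(-1/3615) - 1718*(-1/690) = 128/3615 + 859/345 = 209963/83145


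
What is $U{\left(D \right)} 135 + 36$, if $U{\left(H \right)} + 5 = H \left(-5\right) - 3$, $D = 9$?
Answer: $-7119$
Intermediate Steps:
$U{\left(H \right)} = -8 - 5 H$ ($U{\left(H \right)} = -5 + \left(H \left(-5\right) - 3\right) = -5 - \left(3 + 5 H\right) = -8 - 5 H$)
$U{\left(D \right)} 135 + 36 = \left(-8 - 45\right) 135 + 36 = \left(-53\right) 135 + 36 = -7155 + 36 = -7119$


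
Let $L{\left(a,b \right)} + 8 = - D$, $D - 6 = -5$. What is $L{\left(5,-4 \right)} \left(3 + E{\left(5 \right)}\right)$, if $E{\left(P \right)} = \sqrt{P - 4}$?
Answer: $-36$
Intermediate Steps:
$D = 1$ ($D = 6 - 5 = 1$)
$L{\left(a,b \right)} = -9$ ($L{\left(a,b \right)} = -8 - 1 = -9$)
$E{\left(P \right)} = \sqrt{-4 + P}$
$L{\left(5,-4 \right)} \left(3 + E{\left(5 \right)}\right) = - 9 \left(3 + \sqrt{-4 + 5}\right) = - 9 \left(3 + \sqrt{1}\right) = - 9 \left(3 + 1\right) = \left(-9\right) 4 = -36$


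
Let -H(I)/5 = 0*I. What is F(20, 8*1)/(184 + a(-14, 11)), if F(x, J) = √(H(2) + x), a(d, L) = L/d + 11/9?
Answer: 252*√5/23239 ≈ 0.024248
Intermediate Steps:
H(I) = 0 (H(I) = -0*I = -5*0 = 0)
a(d, L) = 11/9 + L/d (a(d, L) = L/d + 11*(⅑) = L/d + 11/9 = 11/9 + L/d)
F(x, J) = √x (F(x, J) = √(0 + x) = √x)
F(20, 8*1)/(184 + a(-14, 11)) = √20/(184 + (11/9 + 11/(-14))) = (2*√5)/(184 + (11/9 + 11*(-1/14))) = (2*√5)/(184 + (11/9 - 11/14)) = (2*√5)/(184 + 55/126) = (2*√5)/(23239/126) = (2*√5)*(126/23239) = 252*√5/23239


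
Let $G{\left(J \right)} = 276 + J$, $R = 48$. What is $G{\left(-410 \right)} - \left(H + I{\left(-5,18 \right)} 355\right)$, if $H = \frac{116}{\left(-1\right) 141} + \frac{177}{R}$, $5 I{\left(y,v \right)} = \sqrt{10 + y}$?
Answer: $- \frac{308767}{2256} - 71 \sqrt{5} \approx -295.63$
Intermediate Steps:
$I{\left(y,v \right)} = \frac{\sqrt{10 + y}}{5}$
$H = \frac{6463}{2256}$ ($H = \frac{116}{\left(-1\right) 141} + \frac{177}{48} = \frac{116}{-141} + 177 \cdot \frac{1}{48} = 116 \left(- \frac{1}{141}\right) + \frac{59}{16} = - \frac{116}{141} + \frac{59}{16} = \frac{6463}{2256} \approx 2.8648$)
$G{\left(-410 \right)} - \left(H + I{\left(-5,18 \right)} 355\right) = \left(276 - 410\right) - \left(\frac{6463}{2256} + \frac{\sqrt{10 - 5}}{5} \cdot 355\right) = -134 - \left(\frac{6463}{2256} + \frac{\sqrt{5}}{5} \cdot 355\right) = -134 - \left(\frac{6463}{2256} + 71 \sqrt{5}\right) = - \frac{308767}{2256} - 71 \sqrt{5}$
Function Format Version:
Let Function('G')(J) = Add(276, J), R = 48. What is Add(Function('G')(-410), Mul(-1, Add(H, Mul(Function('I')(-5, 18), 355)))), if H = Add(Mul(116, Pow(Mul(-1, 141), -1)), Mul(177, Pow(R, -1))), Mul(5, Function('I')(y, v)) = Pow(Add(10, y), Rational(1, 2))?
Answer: Add(Rational(-308767, 2256), Mul(-71, Pow(5, Rational(1, 2)))) ≈ -295.63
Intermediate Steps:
Function('I')(y, v) = Mul(Rational(1, 5), Pow(Add(10, y), Rational(1, 2)))
H = Rational(6463, 2256) (H = Add(Mul(116, Pow(Mul(-1, 141), -1)), Mul(177, Pow(48, -1))) = Add(Mul(116, Pow(-141, -1)), Mul(177, Rational(1, 48))) = Add(Mul(116, Rational(-1, 141)), Rational(59, 16)) = Add(Rational(-116, 141), Rational(59, 16)) = Rational(6463, 2256) ≈ 2.8648)
Add(Function('G')(-410), Mul(-1, Add(H, Mul(Function('I')(-5, 18), 355)))) = Add(Add(276, -410), Mul(-1, Add(Rational(6463, 2256), Mul(Mul(Rational(1, 5), Pow(Add(10, -5), Rational(1, 2))), 355)))) = Add(-134, Mul(-1, Add(Rational(6463, 2256), Mul(Mul(Rational(1, 5), Pow(5, Rational(1, 2))), 355)))) = Add(-134, Mul(-1, Add(Rational(6463, 2256), Mul(71, Pow(5, Rational(1, 2)))))) = Add(-134, Add(Rational(-6463, 2256), Mul(-71, Pow(5, Rational(1, 2))))) = Add(Rational(-308767, 2256), Mul(-71, Pow(5, Rational(1, 2))))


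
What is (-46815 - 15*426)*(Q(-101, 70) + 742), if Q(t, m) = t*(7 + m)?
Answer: 374297175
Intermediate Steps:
(-46815 - 15*426)*(Q(-101, 70) + 742) = (-46815 - 15*426)*(-101*(7 + 70) + 742) = (-46815 - 6390)*(-101*77 + 742) = -53205*(-7777 + 742) = -53205*(-7035) = 374297175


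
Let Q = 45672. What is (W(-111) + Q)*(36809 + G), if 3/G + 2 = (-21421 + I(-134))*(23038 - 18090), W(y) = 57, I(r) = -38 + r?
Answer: 179840875120259139/106842166 ≈ 1.6832e+9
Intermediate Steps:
G = -3/106842166 (G = 3/(-2 + (-21421 + (-38 - 134))*(23038 - 18090)) = 3/(-2 + (-21421 - 172)*4948) = 3/(-2 - 21593*4948) = 3/(-2 - 106842164) = 3/(-106842166) = 3*(-1/106842166) = -3/106842166 ≈ -2.8079e-8)
(W(-111) + Q)*(36809 + G) = (57 + 45672)*(36809 - 3/106842166) = 45729*(3932753288291/106842166) = 179840875120259139/106842166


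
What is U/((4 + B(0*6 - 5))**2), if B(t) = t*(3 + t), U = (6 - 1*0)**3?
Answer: 54/49 ≈ 1.1020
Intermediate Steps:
U = 216 (U = (6 + 0)**3 = 6**3 = 216)
U/((4 + B(0*6 - 5))**2) = 216/((4 + (0*6 - 5)*(3 + (0*6 - 5)))**2) = 216/((4 + (0 - 5)*(3 + (0 - 5)))**2) = 216/((4 - 5*(3 - 5))**2) = 216/((4 - 5*(-2))**2) = 216/((4 + 10)**2) = 216/(14**2) = 216/196 = 216*(1/196) = 54/49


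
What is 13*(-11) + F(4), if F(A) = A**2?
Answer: -127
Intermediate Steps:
13*(-11) + F(4) = 13*(-11) + 4**2 = -143 + 16 = -127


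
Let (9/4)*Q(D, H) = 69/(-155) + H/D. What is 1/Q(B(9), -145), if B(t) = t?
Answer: -12555/92384 ≈ -0.13590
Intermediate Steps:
Q(D, H) = -92/465 + 4*H/(9*D) (Q(D, H) = 4*(69/(-155) + H/D)/9 = 4*(69*(-1/155) + H/D)/9 = 4*(-69/155 + H/D)/9 = -92/465 + 4*H/(9*D))
1/Q(B(9), -145) = 1/((4/1395)*(-69*9 + 155*(-145))/9) = 1/((4/1395)*(⅑)*(-621 - 22475)) = 1/((4/1395)*(⅑)*(-23096)) = 1/(-92384/12555) = -12555/92384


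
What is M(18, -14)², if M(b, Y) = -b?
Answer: 324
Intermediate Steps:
M(18, -14)² = (-1*18)² = (-18)² = 324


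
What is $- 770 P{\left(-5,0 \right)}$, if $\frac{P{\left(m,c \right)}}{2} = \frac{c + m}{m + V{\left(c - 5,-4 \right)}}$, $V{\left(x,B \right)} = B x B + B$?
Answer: $- \frac{7700}{89} \approx -86.517$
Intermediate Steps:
$V{\left(x,B \right)} = B + x B^{2}$ ($V{\left(x,B \right)} = x B^{2} + B = B + x B^{2}$)
$P{\left(m,c \right)} = \frac{2 \left(c + m\right)}{-84 + m + 16 c}$ ($P{\left(m,c \right)} = 2 \frac{c + m}{m - 4 \left(1 - 4 \left(c - 5\right)\right)} = 2 \frac{c + m}{m - 4 \left(1 - 4 \left(-5 + c\right)\right)} = 2 \frac{c + m}{m - 4 \left(1 - \left(-20 + 4 c\right)\right)} = 2 \frac{c + m}{m - 4 \left(21 - 4 c\right)} = 2 \frac{c + m}{m + \left(-84 + 16 c\right)} = 2 \frac{c + m}{-84 + m + 16 c} = \frac{2 \left(c + m\right)}{-84 + m + 16 c}$)
$- 770 P{\left(-5,0 \right)} = - 770 \frac{2 \left(0 - 5\right)}{-84 - 5 + 16 \cdot 0} = - 770 \cdot 2 \frac{1}{-84 - 5 + 0} \left(-5\right) = - 770 \cdot 2 \frac{1}{-89} \left(-5\right) = - 770 \cdot 2 \left(- \frac{1}{89}\right) \left(-5\right) = \left(-770\right) \frac{10}{89} = - \frac{7700}{89}$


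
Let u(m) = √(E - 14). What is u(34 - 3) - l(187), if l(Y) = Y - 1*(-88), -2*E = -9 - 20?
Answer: -275 + √2/2 ≈ -274.29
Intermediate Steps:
E = 29/2 (E = -(-9 - 20)/2 = -½*(-29) = 29/2 ≈ 14.500)
l(Y) = 88 + Y (l(Y) = Y + 88 = 88 + Y)
u(m) = √2/2 (u(m) = √(29/2 - 14) = √(½) = √2/2)
u(34 - 3) - l(187) = √2/2 - (88 + 187) = √2/2 - 1*275 = √2/2 - 275 = -275 + √2/2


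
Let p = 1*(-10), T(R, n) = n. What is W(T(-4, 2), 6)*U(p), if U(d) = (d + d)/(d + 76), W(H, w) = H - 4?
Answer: 20/33 ≈ 0.60606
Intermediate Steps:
W(H, w) = -4 + H
p = -10
U(d) = 2*d/(76 + d) (U(d) = (2*d)/(76 + d) = 2*d/(76 + d))
W(T(-4, 2), 6)*U(p) = (-4 + 2)*(2*(-10)/(76 - 10)) = -4*(-10)/66 = -2*(-10/33) = 20/33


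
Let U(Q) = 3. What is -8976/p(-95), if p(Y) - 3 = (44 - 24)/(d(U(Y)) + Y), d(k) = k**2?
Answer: -22704/7 ≈ -3243.4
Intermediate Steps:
p(Y) = 3 + 20/(9 + Y) (p(Y) = 3 + (44 - 24)/(3**2 + Y) = 3 + 20/(9 + Y))
-8976/p(-95) = -8976*(9 - 95)/(47 + 3*(-95)) = -8976*(-86/(47 - 285)) = -8976/((-1/86*(-238))) = -8976/119/43 = -8976*43/119 = -22704/7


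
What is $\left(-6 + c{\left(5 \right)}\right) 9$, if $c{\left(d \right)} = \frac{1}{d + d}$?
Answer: $- \frac{531}{10} \approx -53.1$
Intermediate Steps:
$c{\left(d \right)} = \frac{1}{2 d}$
$\left(-6 + c{\left(5 \right)}\right) 9 = \left(-6 + \frac{1}{2 \cdot 5}\right) 9 = \left(-6 + \frac{1}{2} \cdot \frac{1}{5}\right) 9 = \left(-6 + \frac{1}{10}\right) 9 = \left(- \frac{59}{10}\right) 9 = - \frac{531}{10}$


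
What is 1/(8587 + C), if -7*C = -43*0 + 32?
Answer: 7/60077 ≈ 0.00011652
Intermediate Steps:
C = -32/7 (C = -(-43*0 + 32)/7 = -(0 + 32)/7 = -⅐*32 = -32/7 ≈ -4.5714)
1/(8587 + C) = 1/(8587 - 32/7) = 1/(60077/7) = 7/60077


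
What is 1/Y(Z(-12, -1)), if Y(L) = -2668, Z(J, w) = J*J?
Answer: -1/2668 ≈ -0.00037481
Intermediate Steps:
Z(J, w) = J²
1/Y(Z(-12, -1)) = 1/(-2668) = -1/2668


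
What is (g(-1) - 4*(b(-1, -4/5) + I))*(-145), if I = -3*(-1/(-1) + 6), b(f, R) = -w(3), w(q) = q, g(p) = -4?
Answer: -13340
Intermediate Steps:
b(f, R) = -3 (b(f, R) = -1*3 = -3)
I = -21 (I = -3*(-1*(-1) + 6) = -3*(1 + 6) = -3*7 = -21)
(g(-1) - 4*(b(-1, -4/5) + I))*(-145) = (-4 - 4*(-3 - 21))*(-145) = (-4 - 4*(-24))*(-145) = (-4 + 96)*(-145) = 92*(-145) = -13340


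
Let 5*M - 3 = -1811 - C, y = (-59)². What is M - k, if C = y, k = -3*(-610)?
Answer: -14439/5 ≈ -2887.8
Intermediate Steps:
k = 1830
y = 3481
C = 3481
M = -5289/5 (M = ⅗ + (-1811 - 1*3481)/5 = ⅗ + (-1811 - 3481)/5 = ⅗ + (⅕)*(-5292) = ⅗ - 5292/5 = -5289/5 ≈ -1057.8)
M - k = -5289/5 - 1*1830 = -5289/5 - 1830 = -14439/5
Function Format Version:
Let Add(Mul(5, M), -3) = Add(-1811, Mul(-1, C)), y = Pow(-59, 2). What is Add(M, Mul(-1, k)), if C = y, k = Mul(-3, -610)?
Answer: Rational(-14439, 5) ≈ -2887.8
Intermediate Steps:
k = 1830
y = 3481
C = 3481
M = Rational(-5289, 5) (M = Add(Rational(3, 5), Mul(Rational(1, 5), Add(-1811, Mul(-1, 3481)))) = Add(Rational(3, 5), Mul(Rational(1, 5), Add(-1811, -3481))) = Add(Rational(3, 5), Mul(Rational(1, 5), -5292)) = Add(Rational(3, 5), Rational(-5292, 5)) = Rational(-5289, 5) ≈ -1057.8)
Add(M, Mul(-1, k)) = Add(Rational(-5289, 5), Mul(-1, 1830)) = Add(Rational(-5289, 5), -1830) = Rational(-14439, 5)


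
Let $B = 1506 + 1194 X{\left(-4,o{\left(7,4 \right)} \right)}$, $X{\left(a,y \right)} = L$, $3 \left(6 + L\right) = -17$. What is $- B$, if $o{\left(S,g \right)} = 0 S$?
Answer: $12424$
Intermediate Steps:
$o{\left(S,g \right)} = 0$
$L = - \frac{35}{3}$ ($L = -6 + \frac{1}{3} \left(-17\right) = -6 - \frac{17}{3} = - \frac{35}{3} \approx -11.667$)
$X{\left(a,y \right)} = - \frac{35}{3}$
$B = -12424$ ($B = 1506 + 1194 \left(- \frac{35}{3}\right) = 1506 - 13930 = -12424$)
$- B = \left(-1\right) \left(-12424\right) = 12424$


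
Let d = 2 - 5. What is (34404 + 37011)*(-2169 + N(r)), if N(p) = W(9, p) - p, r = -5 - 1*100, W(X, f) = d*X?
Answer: -149328765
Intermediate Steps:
d = -3
W(X, f) = -3*X
r = -105 (r = -5 - 100 = -105)
N(p) = -27 - p (N(p) = -3*9 - p = -27 - p)
(34404 + 37011)*(-2169 + N(r)) = (34404 + 37011)*(-2169 + (-27 - 1*(-105))) = 71415*(-2169 + (-27 + 105)) = 71415*(-2169 + 78) = 71415*(-2091) = -149328765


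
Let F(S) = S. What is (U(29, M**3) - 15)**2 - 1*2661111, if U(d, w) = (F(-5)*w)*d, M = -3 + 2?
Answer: -2644211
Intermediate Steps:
M = -1
U(d, w) = -5*d*w (U(d, w) = (-5*w)*d = -5*d*w)
(U(29, M**3) - 15)**2 - 1*2661111 = (-5*29*(-1)**3 - 15)**2 - 1*2661111 = (-5*29*(-1) - 15)**2 - 2661111 = (145 - 15)**2 - 2661111 = 130**2 - 2661111 = 16900 - 2661111 = -2644211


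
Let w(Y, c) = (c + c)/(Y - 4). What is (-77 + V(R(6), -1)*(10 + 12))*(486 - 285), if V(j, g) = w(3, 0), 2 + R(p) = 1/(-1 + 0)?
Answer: -15477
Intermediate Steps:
R(p) = -3 (R(p) = -2 + 1/(-1 + 0) = -2 + 1/(-1) = -2 - 1 = -3)
w(Y, c) = 2*c/(-4 + Y) (w(Y, c) = (2*c)/(-4 + Y) = 2*c/(-4 + Y))
V(j, g) = 0 (V(j, g) = 2*0/(-4 + 3) = 2*0/(-1) = 2*0*(-1) = 0)
(-77 + V(R(6), -1)*(10 + 12))*(486 - 285) = (-77 + 0*(10 + 12))*(486 - 285) = (-77 + 0*22)*201 = (-77 + 0)*201 = -77*201 = -15477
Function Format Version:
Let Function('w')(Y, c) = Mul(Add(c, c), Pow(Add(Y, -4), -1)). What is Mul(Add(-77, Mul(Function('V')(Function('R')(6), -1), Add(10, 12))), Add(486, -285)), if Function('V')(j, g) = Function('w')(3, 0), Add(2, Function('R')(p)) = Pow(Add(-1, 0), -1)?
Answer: -15477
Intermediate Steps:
Function('R')(p) = -3 (Function('R')(p) = Add(-2, Pow(Add(-1, 0), -1)) = Add(-2, Pow(-1, -1)) = Add(-2, -1) = -3)
Function('w')(Y, c) = Mul(2, c, Pow(Add(-4, Y), -1)) (Function('w')(Y, c) = Mul(Mul(2, c), Pow(Add(-4, Y), -1)) = Mul(2, c, Pow(Add(-4, Y), -1)))
Function('V')(j, g) = 0 (Function('V')(j, g) = Mul(2, 0, Pow(Add(-4, 3), -1)) = Mul(2, 0, Pow(-1, -1)) = Mul(2, 0, -1) = 0)
Mul(Add(-77, Mul(Function('V')(Function('R')(6), -1), Add(10, 12))), Add(486, -285)) = Mul(Add(-77, Mul(0, Add(10, 12))), Add(486, -285)) = Mul(Add(-77, Mul(0, 22)), 201) = Mul(Add(-77, 0), 201) = Mul(-77, 201) = -15477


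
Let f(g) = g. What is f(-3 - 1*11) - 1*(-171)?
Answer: 157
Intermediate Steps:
f(-3 - 1*11) - 1*(-171) = (-3 - 1*11) - 1*(-171) = (-3 - 11) + 171 = -14 + 171 = 157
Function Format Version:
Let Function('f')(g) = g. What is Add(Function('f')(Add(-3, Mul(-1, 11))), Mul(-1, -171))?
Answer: 157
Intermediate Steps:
Add(Function('f')(Add(-3, Mul(-1, 11))), Mul(-1, -171)) = Add(Add(-3, Mul(-1, 11)), Mul(-1, -171)) = Add(Add(-3, -11), 171) = Add(-14, 171) = 157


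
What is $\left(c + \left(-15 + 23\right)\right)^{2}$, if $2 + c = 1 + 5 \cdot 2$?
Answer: $289$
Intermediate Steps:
$c = 9$ ($c = -2 + \left(1 + 5 \cdot 2\right) = -2 + \left(1 + 10\right) = -2 + 11 = 9$)
$\left(c + \left(-15 + 23\right)\right)^{2} = \left(9 + \left(-15 + 23\right)\right)^{2} = \left(9 + 8\right)^{2} = 17^{2} = 289$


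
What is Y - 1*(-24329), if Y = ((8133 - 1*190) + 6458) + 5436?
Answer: 44166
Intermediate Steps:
Y = 19837 (Y = ((8133 - 190) + 6458) + 5436 = (7943 + 6458) + 5436 = 14401 + 5436 = 19837)
Y - 1*(-24329) = 19837 - 1*(-24329) = 19837 + 24329 = 44166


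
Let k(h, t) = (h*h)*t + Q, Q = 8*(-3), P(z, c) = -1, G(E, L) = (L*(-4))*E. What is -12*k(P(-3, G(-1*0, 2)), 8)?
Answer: 192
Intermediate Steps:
G(E, L) = -4*E*L (G(E, L) = (-4*L)*E = -4*E*L)
Q = -24
k(h, t) = -24 + t*h² (k(h, t) = (h*h)*t - 24 = h²*t - 24 = t*h² - 24 = -24 + t*h²)
-12*k(P(-3, G(-1*0, 2)), 8) = -12*(-24 + 8*(-1)²) = -12*(-24 + 8*1) = -12*(-24 + 8) = -12*(-16) = 192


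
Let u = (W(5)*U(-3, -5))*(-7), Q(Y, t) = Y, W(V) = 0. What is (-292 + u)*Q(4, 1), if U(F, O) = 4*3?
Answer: -1168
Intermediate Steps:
U(F, O) = 12
u = 0 (u = (0*12)*(-7) = 0*(-7) = 0)
(-292 + u)*Q(4, 1) = (-292 + 0)*4 = -292*4 = -1168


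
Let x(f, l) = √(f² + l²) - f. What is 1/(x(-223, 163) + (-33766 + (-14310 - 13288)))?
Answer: -61141/3738145583 - √76298/3738145583 ≈ -1.6430e-5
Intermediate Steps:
1/(x(-223, 163) + (-33766 + (-14310 - 13288))) = 1/((√((-223)² + 163²) - 1*(-223)) + (-33766 + (-14310 - 13288))) = 1/((√(49729 + 26569) + 223) + (-33766 - 27598)) = 1/((√76298 + 223) - 61364) = 1/((223 + √76298) - 61364) = 1/(-61141 + √76298)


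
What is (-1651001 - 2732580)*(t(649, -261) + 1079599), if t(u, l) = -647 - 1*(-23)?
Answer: -4729774309475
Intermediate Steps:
t(u, l) = -624 (t(u, l) = -647 + 23 = -624)
(-1651001 - 2732580)*(t(649, -261) + 1079599) = (-1651001 - 2732580)*(-624 + 1079599) = -4383581*1078975 = -4729774309475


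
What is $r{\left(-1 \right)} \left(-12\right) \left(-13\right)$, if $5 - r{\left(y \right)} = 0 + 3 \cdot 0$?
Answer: $780$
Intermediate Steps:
$r{\left(y \right)} = 5$ ($r{\left(y \right)} = 5 - \left(0 + 3 \cdot 0\right) = 5 - \left(0 + 0\right) = 5 - 0 = 5 + 0 = 5$)
$r{\left(-1 \right)} \left(-12\right) \left(-13\right) = 5 \left(-12\right) \left(-13\right) = \left(-60\right) \left(-13\right) = 780$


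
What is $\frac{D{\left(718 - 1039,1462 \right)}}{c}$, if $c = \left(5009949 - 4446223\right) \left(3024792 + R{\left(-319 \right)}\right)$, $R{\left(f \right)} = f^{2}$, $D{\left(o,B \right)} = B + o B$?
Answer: $- \frac{233920}{881259608239} \approx -2.6544 \cdot 10^{-7}$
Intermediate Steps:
$D{\left(o,B \right)} = B + B o$
$c = 1762519216478$ ($c = \left(5009949 - 4446223\right) \left(3024792 + \left(-319\right)^{2}\right) = 563726 \left(3024792 + 101761\right) = 563726 \cdot 3126553 = 1762519216478$)
$\frac{D{\left(718 - 1039,1462 \right)}}{c} = \frac{1462 \left(1 + \left(718 - 1039\right)\right)}{1762519216478} = 1462 \left(1 - 321\right) \frac{1}{1762519216478} = 1462 \left(-320\right) \frac{1}{1762519216478} = \left(-467840\right) \frac{1}{1762519216478} = - \frac{233920}{881259608239}$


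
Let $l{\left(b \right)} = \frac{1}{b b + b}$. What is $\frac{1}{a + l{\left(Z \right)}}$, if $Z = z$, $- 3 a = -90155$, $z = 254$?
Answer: $\frac{64770}{1946446451} \approx 3.3276 \cdot 10^{-5}$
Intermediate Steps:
$a = \frac{90155}{3}$ ($a = \left(- \frac{1}{3}\right) \left(-90155\right) = \frac{90155}{3} \approx 30052.0$)
$Z = 254$
$l{\left(b \right)} = \frac{1}{b + b^{2}}$ ($l{\left(b \right)} = \frac{1}{b^{2} + b} = \frac{1}{b + b^{2}}$)
$\frac{1}{a + l{\left(Z \right)}} = \frac{1}{\frac{90155}{3} + \frac{1}{254 \left(1 + 254\right)}} = \frac{1}{\frac{90155}{3} + \frac{1}{254 \cdot 255}} = \frac{1}{\frac{90155}{3} + \frac{1}{254} \cdot \frac{1}{255}} = \frac{1}{\frac{90155}{3} + \frac{1}{64770}} = \frac{1}{\frac{1946446451}{64770}} = \frac{64770}{1946446451}$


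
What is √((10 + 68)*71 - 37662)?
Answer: 2*I*√8031 ≈ 179.23*I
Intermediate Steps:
√((10 + 68)*71 - 37662) = √(78*71 - 37662) = √(5538 - 37662) = √(-32124) = 2*I*√8031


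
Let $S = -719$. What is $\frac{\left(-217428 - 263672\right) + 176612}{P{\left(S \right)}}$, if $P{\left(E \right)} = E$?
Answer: $\frac{304488}{719} \approx 423.49$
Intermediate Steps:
$\frac{\left(-217428 - 263672\right) + 176612}{P{\left(S \right)}} = \frac{\left(-217428 - 263672\right) + 176612}{-719} = \left(\left(-217428 - 263672\right) + 176612\right) \left(- \frac{1}{719}\right) = \left(-481100 + 176612\right) \left(- \frac{1}{719}\right) = \left(-304488\right) \left(- \frac{1}{719}\right) = \frac{304488}{719}$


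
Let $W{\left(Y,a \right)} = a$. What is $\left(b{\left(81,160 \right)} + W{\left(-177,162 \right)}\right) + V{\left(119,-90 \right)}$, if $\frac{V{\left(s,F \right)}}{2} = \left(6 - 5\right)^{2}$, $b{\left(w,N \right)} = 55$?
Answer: $219$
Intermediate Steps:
$V{\left(s,F \right)} = 2$ ($V{\left(s,F \right)} = 2 \left(6 - 5\right)^{2} = 2 \cdot 1^{2} = 2 \cdot 1 = 2$)
$\left(b{\left(81,160 \right)} + W{\left(-177,162 \right)}\right) + V{\left(119,-90 \right)} = \left(55 + 162\right) + 2 = 217 + 2 = 219$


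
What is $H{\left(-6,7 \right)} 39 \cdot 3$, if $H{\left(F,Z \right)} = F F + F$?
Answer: $3510$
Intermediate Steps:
$H{\left(F,Z \right)} = F + F^{2}$ ($H{\left(F,Z \right)} = F^{2} + F = F + F^{2}$)
$H{\left(-6,7 \right)} 39 \cdot 3 = - 6 \left(1 - 6\right) 39 \cdot 3 = \left(-6\right) \left(-5\right) 39 \cdot 3 = 30 \cdot 39 \cdot 3 = 1170 \cdot 3 = 3510$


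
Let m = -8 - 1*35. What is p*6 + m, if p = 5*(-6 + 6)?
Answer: -43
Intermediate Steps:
p = 0 (p = 5*0 = 0)
m = -43 (m = -8 - 35 = -43)
p*6 + m = 0*6 - 43 = 0 - 43 = -43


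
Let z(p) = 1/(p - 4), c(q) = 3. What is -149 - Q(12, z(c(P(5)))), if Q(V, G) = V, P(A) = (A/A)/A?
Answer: -161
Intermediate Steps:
P(A) = 1/A
z(p) = 1/(-4 + p)
-149 - Q(12, z(c(P(5)))) = -149 - 1*12 = -149 - 12 = -161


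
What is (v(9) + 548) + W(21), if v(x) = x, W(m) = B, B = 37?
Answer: 594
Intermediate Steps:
W(m) = 37
(v(9) + 548) + W(21) = (9 + 548) + 37 = 557 + 37 = 594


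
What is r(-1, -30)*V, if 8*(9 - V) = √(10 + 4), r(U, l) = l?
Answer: -270 + 15*√14/4 ≈ -255.97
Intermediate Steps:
V = 9 - √14/8 (V = 9 - √(10 + 4)/8 = 9 - √14/8 ≈ 8.5323)
r(-1, -30)*V = -30*(9 - √14/8) = -270 + 15*√14/4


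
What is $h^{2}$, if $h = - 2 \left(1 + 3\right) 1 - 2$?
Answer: $100$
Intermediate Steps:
$h = -10$ ($h = \left(-2\right) 4 \cdot 1 - 2 = \left(-8\right) 1 - 2 = -8 - 2 = -10$)
$h^{2} = \left(-10\right)^{2} = 100$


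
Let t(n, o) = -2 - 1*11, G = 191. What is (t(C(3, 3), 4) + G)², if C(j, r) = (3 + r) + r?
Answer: 31684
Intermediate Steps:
C(j, r) = 3 + 2*r
t(n, o) = -13 (t(n, o) = -2 - 11 = -13)
(t(C(3, 3), 4) + G)² = (-13 + 191)² = 178² = 31684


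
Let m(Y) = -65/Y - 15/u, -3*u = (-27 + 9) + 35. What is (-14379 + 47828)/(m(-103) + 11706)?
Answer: 58569199/20502946 ≈ 2.8566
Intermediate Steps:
u = -17/3 (u = -((-27 + 9) + 35)/3 = -(-18 + 35)/3 = -1/3*17 = -17/3 ≈ -5.6667)
m(Y) = 45/17 - 65/Y (m(Y) = -65/Y - 15/(-17/3) = -65/Y - 15*(-3/17) = -65/Y + 45/17 = 45/17 - 65/Y)
(-14379 + 47828)/(m(-103) + 11706) = (-14379 + 47828)/((45/17 - 65/(-103)) + 11706) = 33449/((45/17 - 65*(-1/103)) + 11706) = 33449/((45/17 + 65/103) + 11706) = 33449/(5740/1751 + 11706) = 33449/(20502946/1751) = 33449*(1751/20502946) = 58569199/20502946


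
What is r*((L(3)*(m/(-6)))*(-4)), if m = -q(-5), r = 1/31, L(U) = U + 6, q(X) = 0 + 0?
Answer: 0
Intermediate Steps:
q(X) = 0
L(U) = 6 + U
r = 1/31 ≈ 0.032258
m = 0 (m = -1*0 = 0)
r*((L(3)*(m/(-6)))*(-4)) = (((6 + 3)*(0/(-6)))*(-4))/31 = ((9*(0*(-⅙)))*(-4))/31 = ((9*0)*(-4))/31 = (0*(-4))/31 = (1/31)*0 = 0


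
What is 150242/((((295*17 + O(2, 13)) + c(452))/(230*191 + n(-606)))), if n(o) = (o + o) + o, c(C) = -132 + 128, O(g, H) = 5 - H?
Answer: 6326991104/5003 ≈ 1.2646e+6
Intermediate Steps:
c(C) = -4
n(o) = 3*o (n(o) = 2*o + o = 3*o)
150242/((((295*17 + O(2, 13)) + c(452))/(230*191 + n(-606)))) = 150242/((((295*17 + (5 - 1*13)) - 4)/(230*191 + 3*(-606)))) = 150242/((((5015 + (5 - 13)) - 4)/(43930 - 1818))) = 150242/((((5015 - 8) - 4)/42112)) = 150242/(((5007 - 4)*(1/42112))) = 150242/((5003*(1/42112))) = 150242/(5003/42112) = 150242*(42112/5003) = 6326991104/5003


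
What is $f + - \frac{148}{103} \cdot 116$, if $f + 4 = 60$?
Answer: $- \frac{11400}{103} \approx -110.68$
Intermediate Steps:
$f = 56$ ($f = -4 + 60 = 56$)
$f + - \frac{148}{103} \cdot 116 = 56 + - \frac{148}{103} \cdot 116 = 56 + \left(-148\right) \frac{1}{103} \cdot 116 = 56 - \frac{17168}{103} = - \frac{11400}{103}$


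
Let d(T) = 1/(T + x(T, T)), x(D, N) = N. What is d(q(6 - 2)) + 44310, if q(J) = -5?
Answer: 443099/10 ≈ 44310.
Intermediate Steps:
d(T) = 1/(2*T) (d(T) = 1/(T + T) = 1/(2*T))
d(q(6 - 2)) + 44310 = (½)/(-5) + 44310 = (½)*(-⅕) + 44310 = -⅒ + 44310 = 443099/10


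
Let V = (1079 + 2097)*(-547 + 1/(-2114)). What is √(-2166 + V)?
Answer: 3*I*√215931893842/1057 ≈ 1318.9*I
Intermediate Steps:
V = -1836298092/1057 (V = 3176*(-547 - 1/2114) = 3176*(-1156359/2114) = -1836298092/1057 ≈ -1.7373e+6)
√(-2166 + V) = √(-2166 - 1836298092/1057) = √(-1838587554/1057) = 3*I*√215931893842/1057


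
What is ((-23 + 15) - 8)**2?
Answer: 256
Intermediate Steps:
((-23 + 15) - 8)**2 = (-8 - 8)**2 = (-16)**2 = 256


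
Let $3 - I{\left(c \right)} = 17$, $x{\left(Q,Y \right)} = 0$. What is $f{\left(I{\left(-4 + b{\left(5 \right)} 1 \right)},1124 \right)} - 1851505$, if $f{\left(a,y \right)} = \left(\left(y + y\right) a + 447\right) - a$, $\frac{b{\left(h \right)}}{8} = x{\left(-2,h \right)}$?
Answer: $-1882516$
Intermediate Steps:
$b{\left(h \right)} = 0$ ($b{\left(h \right)} = 8 \cdot 0 = 0$)
$I{\left(c \right)} = -14$ ($I{\left(c \right)} = 3 - 17 = -14$)
$f{\left(a,y \right)} = 447 - a + 2 a y$ ($f{\left(a,y \right)} = \left(2 y a + 447\right) - a = \left(2 a y + 447\right) - a = \left(447 + 2 a y\right) - a = 447 - a + 2 a y$)
$f{\left(I{\left(-4 + b{\left(5 \right)} 1 \right)},1124 \right)} - 1851505 = \left(447 - -14 + 2 \left(-14\right) 1124\right) - 1851505 = \left(447 + 14 - 31472\right) - 1851505 = -31011 - 1851505 = -1882516$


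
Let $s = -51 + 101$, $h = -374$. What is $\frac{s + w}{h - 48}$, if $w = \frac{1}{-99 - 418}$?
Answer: $- \frac{25849}{218174} \approx -0.11848$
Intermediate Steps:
$w = - \frac{1}{517}$ ($w = \frac{1}{-517} = - \frac{1}{517} \approx -0.0019342$)
$s = 50$
$\frac{s + w}{h - 48} = \frac{50 - \frac{1}{517}}{-374 - 48} = \frac{25849}{517 \left(-422\right)} = \frac{25849}{517} \left(- \frac{1}{422}\right) = - \frac{25849}{218174}$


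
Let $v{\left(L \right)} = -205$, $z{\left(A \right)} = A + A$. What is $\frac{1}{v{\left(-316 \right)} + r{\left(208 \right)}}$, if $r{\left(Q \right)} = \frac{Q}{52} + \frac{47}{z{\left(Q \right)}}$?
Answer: $- \frac{416}{83569} \approx -0.0049779$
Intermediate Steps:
$z{\left(A \right)} = 2 A$
$r{\left(Q \right)} = \frac{Q}{52} + \frac{47}{2 Q}$
$\frac{1}{v{\left(-316 \right)} + r{\left(208 \right)}} = \frac{1}{-205 + \frac{1222 + 208^{2}}{52 \cdot 208}} = \frac{1}{-205 + \frac{1}{52} \cdot \frac{1}{208} \left(1222 + 43264\right)} = \frac{1}{-205 + \frac{1}{52} \cdot \frac{1}{208} \cdot 44486} = \frac{1}{-205 + \frac{1711}{416}} = \frac{1}{- \frac{83569}{416}} = - \frac{416}{83569}$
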